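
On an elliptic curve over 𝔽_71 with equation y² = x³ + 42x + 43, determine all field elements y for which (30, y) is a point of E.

20, 51

x³ + 42x + 43 = 28303 ≡ 45 (mod 71).
Square roots of 45 mod 71: 20 and 51 (since 20² = 400 ≡ 45).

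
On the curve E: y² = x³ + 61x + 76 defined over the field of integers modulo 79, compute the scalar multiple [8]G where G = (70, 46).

(19, 73)

Double-and-add on 8 = (1000)₂. Start with G = (70, 46) for the leading 1-bit.
double: tangent at (70, 46): λ = (3·70² + 61)/(2·46) ≡ 67/13. 13⁻¹ ≡ 73 (mod 79), so λ ≡ 67·73 ≡ 72.
  x = λ² - 70 - 70 = 5184 - 140 ≡ 67; y = λ·(70 - 67) - 46 ≡ 12. → (67, 12)
double: tangent at (67, 12): λ = (3·67² + 61)/(2·12) ≡ 19/24. 24⁻¹ ≡ 56 (mod 79), so λ ≡ 19·56 ≡ 37.
  x = λ² - 67 - 67 = 1369 - 134 ≡ 50; y = λ·(67 - 50) - 12 ≡ 64. → (50, 64)
double: tangent at (50, 64): λ = (3·50² + 61)/(2·64) ≡ 56/49. 49⁻¹ ≡ 50 (mod 79) since 49·50 = 2450 ≡ 1, so λ ≡ 56·50 ≡ 35.
  x = λ² - 50 - 50 = 1225 - 100 ≡ 19; y = λ·(50 - 19) - 64 ≡ 73. → (19, 73)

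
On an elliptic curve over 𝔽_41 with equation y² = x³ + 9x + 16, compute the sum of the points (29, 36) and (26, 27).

(29, 36) + (26, 27). λ = (27 - 36)/(26 - 29) ≡ 32/38 mod 41. 38⁻¹ ≡ 27 (mod 41), so λ ≡ 3.
  x = λ² - 29 - 26 = 9 - 55 ≡ 36; y = λ·(29 - 36) - 36 ≡ 25. → (36, 25)

(36, 25)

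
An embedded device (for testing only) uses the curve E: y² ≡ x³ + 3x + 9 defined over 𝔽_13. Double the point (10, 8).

tangent at (10, 8): λ = (3·10² + 3)/(2·8) ≡ 4/3. 3⁻¹ ≡ 9 (mod 13) since 3·9 = 27 ≡ 1, so λ ≡ 4·9 ≡ 10.
  x = λ² - 10 - 10 = 100 - 20 ≡ 2; y = λ·(10 - 2) - 8 ≡ 7. → (2, 7)

(2, 7)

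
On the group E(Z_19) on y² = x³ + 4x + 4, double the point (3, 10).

(5, 4)

tangent at (3, 10): λ = (3·3² + 4)/(2·10) ≡ 12/1. 1⁻¹ ≡ 1 (mod 19), so λ ≡ 12·1 ≡ 12.
  x = λ² - 3 - 3 = 144 - 6 ≡ 5; y = λ·(3 - 5) - 10 ≡ 4. → (5, 4)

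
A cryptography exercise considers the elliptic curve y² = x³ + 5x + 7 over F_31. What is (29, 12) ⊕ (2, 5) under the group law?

(29, 12) + (2, 5). λ = (5 - 12)/(2 - 29) ≡ 24/4 mod 31. 4⁻¹ ≡ 8 (mod 31) since 4·8 = 32 ≡ 1, so λ ≡ 6.
  x = λ² - 29 - 2 = 36 - 31 ≡ 5; y = λ·(29 - 5) - 12 ≡ 8. → (5, 8)

(5, 8)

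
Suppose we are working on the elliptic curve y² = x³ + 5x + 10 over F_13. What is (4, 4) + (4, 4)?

tangent at (4, 4): λ = (3·4² + 5)/(2·4) ≡ 1/8. 8⁻¹ ≡ 5 (mod 13) since 8·5 = 40 ≡ 1, so λ ≡ 1·5 ≡ 5.
  x = λ² - 4 - 4 = 25 - 8 ≡ 4; y = λ·(4 - 4) - 4 ≡ 9. → (4, 9)

(4, 9)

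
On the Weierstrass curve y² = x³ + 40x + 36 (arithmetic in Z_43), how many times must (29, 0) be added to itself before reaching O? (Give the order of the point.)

2P: (29, 0) + (29, 0): same x and y₁ ≡ -y₂, so the sum is O.
2P = O, so the order is 2.

2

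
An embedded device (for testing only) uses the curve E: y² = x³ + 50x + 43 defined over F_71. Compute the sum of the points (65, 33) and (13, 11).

(50, 58)

(65, 33) + (13, 11). λ = (11 - 33)/(13 - 65) ≡ 49/19 mod 71. 19⁻¹ ≡ 15 (mod 71) since 19·15 = 285 ≡ 1, so λ ≡ 25.
  x = λ² - 65 - 13 = 625 - 78 ≡ 50; y = λ·(65 - 50) - 33 ≡ 58. → (50, 58)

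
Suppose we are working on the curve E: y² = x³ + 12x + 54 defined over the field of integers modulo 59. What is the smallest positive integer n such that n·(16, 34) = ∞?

2P: tangent at (16, 34): λ = (3·16² + 12)/(2·34) ≡ 13/9. 9⁻¹ ≡ 46 (mod 59) since 9·46 = 414 ≡ 1, so λ ≡ 13·46 ≡ 8.
  x = λ² - 16 - 16 = 64 - 32 ≡ 32; y = λ·(16 - 32) - 34 ≡ 15. → (32, 15)
3P: (32, 15) + (16, 34). λ = (34 - 15)/(16 - 32) ≡ 19/43 mod 59. 43⁻¹ ≡ 11 (mod 59), so λ ≡ 32.
  x = λ² - 32 - 16 = 1024 - 48 ≡ 32; y = λ·(32 - 32) - 15 ≡ 44. → (32, 44)
4P: (32, 44) + (16, 34). λ = (34 - 44)/(16 - 32) ≡ 49/43 mod 59. 43⁻¹ ≡ 11 (mod 59) since 43·11 = 473 ≡ 1, so λ ≡ 8.
  x = λ² - 32 - 16 = 64 - 48 ≡ 16; y = λ·(32 - 16) - 44 ≡ 25. → (16, 25)
5P: (16, 25) + (16, 34): same x and y₁ ≡ -y₂, so the sum is ∞.
5P = ∞, so the order is 5.

5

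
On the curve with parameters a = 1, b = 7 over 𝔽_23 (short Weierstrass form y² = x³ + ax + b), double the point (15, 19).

tangent at (15, 19): λ = (3·15² + 1)/(2·19) ≡ 9/15. 15⁻¹ ≡ 20 (mod 23), so λ ≡ 9·20 ≡ 19.
  x = λ² - 15 - 15 = 361 - 30 ≡ 9; y = λ·(15 - 9) - 19 ≡ 3. → (9, 3)

(9, 3)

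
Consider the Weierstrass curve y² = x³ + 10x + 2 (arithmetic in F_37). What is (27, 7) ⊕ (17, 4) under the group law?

(9, 28)

(27, 7) + (17, 4). λ = (4 - 7)/(17 - 27) ≡ 34/27 mod 37. 27⁻¹ ≡ 11 (mod 37) since 27·11 = 297 ≡ 1, so λ ≡ 4.
  x = λ² - 27 - 17 = 16 - 44 ≡ 9; y = λ·(27 - 9) - 7 ≡ 28. → (9, 28)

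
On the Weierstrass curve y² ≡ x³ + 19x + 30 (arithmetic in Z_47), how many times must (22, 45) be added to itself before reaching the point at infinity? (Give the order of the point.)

2P: tangent at (22, 45): λ = (3·22² + 19)/(2·45) ≡ 14/43. 43⁻¹ ≡ 35 (mod 47), so λ ≡ 14·35 ≡ 20.
  x = λ² - 22 - 22 = 400 - 44 ≡ 27; y = λ·(22 - 27) - 45 ≡ 43. → (27, 43)
3P: (27, 43) + (22, 45). λ = (45 - 43)/(22 - 27) ≡ 2/42 mod 47. 42⁻¹ ≡ 28 (mod 47) since 42·28 = 1176 ≡ 1, so λ ≡ 9.
  x = λ² - 27 - 22 = 81 - 49 ≡ 32; y = λ·(27 - 32) - 43 ≡ 6. → (32, 6)
4P: (32, 6) + (22, 45). λ = (45 - 6)/(22 - 32) ≡ 39/37 mod 47. 37⁻¹ ≡ 14 (mod 47), so λ ≡ 29.
  x = λ² - 32 - 22 = 841 - 54 ≡ 35; y = λ·(32 - 35) - 6 ≡ 1. → (35, 1)
5P: (35, 1) + (22, 45). λ = (45 - 1)/(22 - 35) ≡ 44/34 mod 47. 34⁻¹ ≡ 18 (mod 47), so λ ≡ 40.
  x = λ² - 35 - 22 = 1600 - 57 ≡ 39; y = λ·(35 - 39) - 1 ≡ 27. → (39, 27)
6P: (39, 27) + (22, 45). λ = (45 - 27)/(22 - 39) ≡ 18/30 mod 47. 30⁻¹ ≡ 11 (mod 47) since 30·11 = 330 ≡ 1, so λ ≡ 10.
  x = λ² - 39 - 22 = 100 - 61 ≡ 39; y = λ·(39 - 39) - 27 ≡ 20. → (39, 20)
7P: (39, 20) + (22, 45). λ = (45 - 20)/(22 - 39) ≡ 25/30 mod 47. 30⁻¹ ≡ 11 (mod 47), so λ ≡ 40.
  x = λ² - 39 - 22 = 1600 - 61 ≡ 35; y = λ·(39 - 35) - 20 ≡ 46. → (35, 46)
8P: (35, 46) + (22, 45). λ = (45 - 46)/(22 - 35) ≡ 46/34 mod 47. 34⁻¹ ≡ 18 (mod 47) since 34·18 = 612 ≡ 1, so λ ≡ 29.
  x = λ² - 35 - 22 = 841 - 57 ≡ 32; y = λ·(35 - 32) - 46 ≡ 41. → (32, 41)
9P: (32, 41) + (22, 45). λ = (45 - 41)/(22 - 32) ≡ 4/37 mod 47. 37⁻¹ ≡ 14 (mod 47) since 37·14 = 518 ≡ 1, so λ ≡ 9.
  x = λ² - 32 - 22 = 81 - 54 ≡ 27; y = λ·(32 - 27) - 41 ≡ 4. → (27, 4)
10P: (27, 4) + (22, 45). λ = (45 - 4)/(22 - 27) ≡ 41/42 mod 47. 42⁻¹ ≡ 28 (mod 47), so λ ≡ 20.
  x = λ² - 27 - 22 = 400 - 49 ≡ 22; y = λ·(27 - 22) - 4 ≡ 2. → (22, 2)
11P: (22, 2) + (22, 45): same x and y₁ ≡ -y₂, so the sum is the point at infinity.
11P = the point at infinity, so the order is 11.

11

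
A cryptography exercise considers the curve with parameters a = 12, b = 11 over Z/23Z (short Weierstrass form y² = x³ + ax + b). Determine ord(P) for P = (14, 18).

2P: tangent at (14, 18): λ = (3·14² + 12)/(2·18) ≡ 2/13. 13⁻¹ ≡ 16 (mod 23), so λ ≡ 2·16 ≡ 9.
  x = λ² - 14 - 14 = 81 - 28 ≡ 7; y = λ·(14 - 7) - 18 ≡ 22. → (7, 22)
3P: (7, 22) + (14, 18). λ = (18 - 22)/(14 - 7) ≡ 19/7 mod 23. 7⁻¹ ≡ 10 (mod 23) since 7·10 = 70 ≡ 1, so λ ≡ 6.
  x = λ² - 7 - 14 = 36 - 21 ≡ 15; y = λ·(7 - 15) - 22 ≡ 22. → (15, 22)
4P: (15, 22) + (14, 18). λ = (18 - 22)/(14 - 15) ≡ 19/22 mod 23. 22⁻¹ ≡ 22 (mod 23), so λ ≡ 4.
  x = λ² - 15 - 14 = 16 - 29 ≡ 10; y = λ·(15 - 10) - 22 ≡ 21. → (10, 21)
5P: (10, 21) + (14, 18). λ = (18 - 21)/(14 - 10) ≡ 20/4 mod 23. 4⁻¹ ≡ 6 (mod 23) since 4·6 = 24 ≡ 1, so λ ≡ 5.
  x = λ² - 10 - 14 = 25 - 24 ≡ 1; y = λ·(10 - 1) - 21 ≡ 1. → (1, 1)
6P: (1, 1) + (14, 18). λ = (18 - 1)/(14 - 1) ≡ 17/13 mod 23. 13⁻¹ ≡ 16 (mod 23) since 13·16 = 208 ≡ 1, so λ ≡ 19.
  x = λ² - 1 - 14 = 361 - 15 ≡ 1; y = λ·(1 - 1) - 1 ≡ 22. → (1, 22)
7P: (1, 22) + (14, 18). λ = (18 - 22)/(14 - 1) ≡ 19/13 mod 23. 13⁻¹ ≡ 16 (mod 23), so λ ≡ 5.
  x = λ² - 1 - 14 = 25 - 15 ≡ 10; y = λ·(1 - 10) - 22 ≡ 2. → (10, 2)
8P: (10, 2) + (14, 18). λ = (18 - 2)/(14 - 10) ≡ 16/4 mod 23. 4⁻¹ ≡ 6 (mod 23), so λ ≡ 4.
  x = λ² - 10 - 14 = 16 - 24 ≡ 15; y = λ·(10 - 15) - 2 ≡ 1. → (15, 1)
9P: (15, 1) + (14, 18). λ = (18 - 1)/(14 - 15) ≡ 17/22 mod 23. 22⁻¹ ≡ 22 (mod 23), so λ ≡ 6.
  x = λ² - 15 - 14 = 36 - 29 ≡ 7; y = λ·(15 - 7) - 1 ≡ 1. → (7, 1)
10P: (7, 1) + (14, 18). λ = (18 - 1)/(14 - 7) ≡ 17/7 mod 23. 7⁻¹ ≡ 10 (mod 23) since 7·10 = 70 ≡ 1, so λ ≡ 9.
  x = λ² - 7 - 14 = 81 - 21 ≡ 14; y = λ·(7 - 14) - 1 ≡ 5. → (14, 5)
11P: (14, 5) + (14, 18): same x and y₁ ≡ -y₂, so the sum is O.
11P = O, so the order is 11.

11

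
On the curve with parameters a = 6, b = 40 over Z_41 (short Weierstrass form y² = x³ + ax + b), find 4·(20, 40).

Write G = (20, 40).
Double-and-add on 4 = (100)₂. Start with G = (20, 40) for the leading 1-bit.
double: tangent at (20, 40): λ = (3·20² + 6)/(2·40) ≡ 17/39. 39⁻¹ ≡ 20 (mod 41) since 39·20 = 780 ≡ 1, so λ ≡ 17·20 ≡ 12.
  x = λ² - 20 - 20 = 144 - 40 ≡ 22; y = λ·(20 - 22) - 40 ≡ 18. → (22, 18)
double: tangent at (22, 18): λ = (3·22² + 6)/(2·18) ≡ 23/36. 36⁻¹ ≡ 8 (mod 41) since 36·8 = 288 ≡ 1, so λ ≡ 23·8 ≡ 20.
  x = λ² - 22 - 22 = 400 - 44 ≡ 28; y = λ·(22 - 28) - 18 ≡ 26. → (28, 26)

(28, 26)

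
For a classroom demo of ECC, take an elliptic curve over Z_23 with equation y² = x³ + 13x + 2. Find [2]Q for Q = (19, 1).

(1, 19)

tangent at (19, 1): λ = (3·19² + 13)/(2·1) ≡ 15/2. 2⁻¹ ≡ 12 (mod 23) since 2·12 = 24 ≡ 1, so λ ≡ 15·12 ≡ 19.
  x = λ² - 19 - 19 = 361 - 38 ≡ 1; y = λ·(19 - 1) - 1 ≡ 19. → (1, 19)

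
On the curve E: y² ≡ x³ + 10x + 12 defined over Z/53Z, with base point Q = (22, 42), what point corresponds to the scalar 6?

(39, 19)

Repeated addition: build up to 6Q.
2Q: tangent at (22, 42): λ = (3·22² + 10)/(2·42) ≡ 31/31. 31⁻¹ ≡ 12 (mod 53) since 31·12 = 372 ≡ 1, so λ ≡ 31·12 ≡ 1.
  x = λ² - 22 - 22 = 1 - 44 ≡ 10; y = λ·(22 - 10) - 42 ≡ 23. → (10, 23)
3Q: (10, 23) + (22, 42). λ = (42 - 23)/(22 - 10) ≡ 19/12 mod 53. 12⁻¹ ≡ 31 (mod 53), so λ ≡ 6.
  x = λ² - 10 - 22 = 36 - 32 ≡ 4; y = λ·(10 - 4) - 23 ≡ 13. → (4, 13)
4Q: (4, 13) + (22, 42). λ = (42 - 13)/(22 - 4) ≡ 29/18 mod 53. 18⁻¹ ≡ 3 (mod 53) since 18·3 = 54 ≡ 1, so λ ≡ 34.
  x = λ² - 4 - 22 = 1156 - 26 ≡ 17; y = λ·(4 - 17) - 13 ≡ 22. → (17, 22)
5Q: (17, 22) + (22, 42). λ = (42 - 22)/(22 - 17) ≡ 20/5 mod 53. 5⁻¹ ≡ 32 (mod 53), so λ ≡ 4.
  x = λ² - 17 - 22 = 16 - 39 ≡ 30; y = λ·(17 - 30) - 22 ≡ 32. → (30, 32)
6Q: (30, 32) + (22, 42). λ = (42 - 32)/(22 - 30) ≡ 10/45 mod 53. 45⁻¹ ≡ 33 (mod 53), so λ ≡ 12.
  x = λ² - 30 - 22 = 144 - 52 ≡ 39; y = λ·(30 - 39) - 32 ≡ 19. → (39, 19)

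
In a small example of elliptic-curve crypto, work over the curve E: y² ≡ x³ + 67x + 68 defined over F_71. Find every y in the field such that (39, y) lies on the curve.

none

x³ + 67x + 68 = 62000 ≡ 17 (mod 71).
17 is a non-residue mod 71; no y exists.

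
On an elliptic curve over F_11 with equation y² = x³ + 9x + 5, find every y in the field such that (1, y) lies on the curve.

2, 9

x³ + 9x + 5 = 15 ≡ 4 (mod 11).
Square roots of 4 mod 11: 2 and 9 (since 2² = 4 ≡ 4).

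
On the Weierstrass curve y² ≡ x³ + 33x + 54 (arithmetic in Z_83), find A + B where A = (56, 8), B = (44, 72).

(76, 71)

(56, 8) + (44, 72). λ = (72 - 8)/(44 - 56) ≡ 64/71 mod 83. 71⁻¹ ≡ 76 (mod 83) since 71·76 = 5396 ≡ 1, so λ ≡ 50.
  x = λ² - 56 - 44 = 2500 - 100 ≡ 76; y = λ·(56 - 76) - 8 ≡ 71. → (76, 71)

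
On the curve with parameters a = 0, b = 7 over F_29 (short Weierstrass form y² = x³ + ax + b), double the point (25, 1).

tangent at (25, 1): λ = (3·25² + 0)/(2·1) ≡ 19/2. 2⁻¹ ≡ 15 (mod 29), so λ ≡ 19·15 ≡ 24.
  x = λ² - 25 - 25 = 576 - 50 ≡ 4; y = λ·(25 - 4) - 1 ≡ 10. → (4, 10)

(4, 10)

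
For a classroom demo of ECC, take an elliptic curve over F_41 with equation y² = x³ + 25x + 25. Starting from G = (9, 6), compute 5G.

(10, 2)

Double-and-add on 5 = (101)₂. Start with G = (9, 6) for the leading 1-bit.
double: tangent at (9, 6): λ = (3·9² + 25)/(2·6) ≡ 22/12. 12⁻¹ ≡ 24 (mod 41), so λ ≡ 22·24 ≡ 36.
  x = λ² - 9 - 9 = 1296 - 18 ≡ 7; y = λ·(9 - 7) - 6 ≡ 25. → (7, 25)
double: tangent at (7, 25): λ = (3·7² + 25)/(2·25) ≡ 8/9. 9⁻¹ ≡ 32 (mod 41) since 9·32 = 288 ≡ 1, so λ ≡ 8·32 ≡ 10.
  x = λ² - 7 - 7 = 100 - 14 ≡ 4; y = λ·(7 - 4) - 25 ≡ 5. → (4, 5)
add G: (4, 5) + (9, 6). λ = (6 - 5)/(9 - 4) ≡ 1/5 mod 41. 5⁻¹ ≡ 33 (mod 41), so λ ≡ 33.
  x = λ² - 4 - 9 = 1089 - 13 ≡ 10; y = λ·(4 - 10) - 5 ≡ 2. → (10, 2)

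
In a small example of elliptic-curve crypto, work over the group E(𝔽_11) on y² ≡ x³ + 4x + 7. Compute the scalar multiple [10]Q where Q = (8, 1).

Double-and-add on 10 = (1010)₂. Start with Q = (8, 1) for the leading 1-bit.
double: tangent at (8, 1): λ = (3·8² + 4)/(2·1) ≡ 9/2. 2⁻¹ ≡ 6 (mod 11) since 2·6 = 12 ≡ 1, so λ ≡ 9·6 ≡ 10.
  x = λ² - 8 - 8 = 100 - 16 ≡ 7; y = λ·(8 - 7) - 1 ≡ 9. → (7, 9)
double: tangent at (7, 9): λ = (3·7² + 4)/(2·9) ≡ 8/7. 7⁻¹ ≡ 8 (mod 11), so λ ≡ 8·8 ≡ 9.
  x = λ² - 7 - 7 = 81 - 14 ≡ 1; y = λ·(7 - 1) - 9 ≡ 1. → (1, 1)
add Q: (1, 1) + (8, 1). λ = (1 - 1)/(8 - 1) ≡ 0/7 mod 11. 7⁻¹ ≡ 8 (mod 11) since 7·8 = 56 ≡ 1, so λ ≡ 0.
  x = λ² - 1 - 8 = 0 - 9 ≡ 2; y = λ·(1 - 2) - 1 ≡ 10. → (2, 10)
double: tangent at (2, 10): λ = (3·2² + 4)/(2·10) ≡ 5/9. 9⁻¹ ≡ 5 (mod 11), so λ ≡ 5·5 ≡ 3.
  x = λ² - 2 - 2 = 9 - 4 ≡ 5; y = λ·(2 - 5) - 10 ≡ 3. → (5, 3)

(5, 3)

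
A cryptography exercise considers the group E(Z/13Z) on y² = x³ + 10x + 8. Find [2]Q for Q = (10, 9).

tangent at (10, 9): λ = (3·10² + 10)/(2·9) ≡ 11/5. 5⁻¹ ≡ 8 (mod 13), so λ ≡ 11·8 ≡ 10.
  x = λ² - 10 - 10 = 100 - 20 ≡ 2; y = λ·(10 - 2) - 9 ≡ 6. → (2, 6)

(2, 6)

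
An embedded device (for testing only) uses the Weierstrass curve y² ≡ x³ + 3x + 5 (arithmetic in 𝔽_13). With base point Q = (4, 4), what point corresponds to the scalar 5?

Double-and-add on 5 = (101)₂. Start with Q = (4, 4) for the leading 1-bit.
double: tangent at (4, 4): λ = (3·4² + 3)/(2·4) ≡ 12/8. 8⁻¹ ≡ 5 (mod 13), so λ ≡ 12·5 ≡ 8.
  x = λ² - 4 - 4 = 64 - 8 ≡ 4; y = λ·(4 - 4) - 4 ≡ 9. → (4, 9)
double: tangent at (4, 9): λ = (3·4² + 3)/(2·9) ≡ 12/5. 5⁻¹ ≡ 8 (mod 13) since 5·8 = 40 ≡ 1, so λ ≡ 12·8 ≡ 5.
  x = λ² - 4 - 4 = 25 - 8 ≡ 4; y = λ·(4 - 4) - 9 ≡ 4. → (4, 4)
add Q: tangent at (4, 4): λ = (3·4² + 3)/(2·4) ≡ 12/8. 8⁻¹ ≡ 5 (mod 13), so λ ≡ 12·5 ≡ 8.
  x = λ² - 4 - 4 = 64 - 8 ≡ 4; y = λ·(4 - 4) - 4 ≡ 9. → (4, 9)

(4, 9)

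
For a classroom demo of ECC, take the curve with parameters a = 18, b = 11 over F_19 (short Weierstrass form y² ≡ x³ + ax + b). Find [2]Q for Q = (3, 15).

tangent at (3, 15): λ = (3·3² + 18)/(2·15) ≡ 7/11. 11⁻¹ ≡ 7 (mod 19), so λ ≡ 7·7 ≡ 11.
  x = λ² - 3 - 3 = 121 - 6 ≡ 1; y = λ·(3 - 1) - 15 ≡ 7. → (1, 7)

(1, 7)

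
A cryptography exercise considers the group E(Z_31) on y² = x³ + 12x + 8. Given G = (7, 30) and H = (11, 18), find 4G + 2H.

First 4G:
Double-and-add on 4 = (100)₂. Start with G = (7, 30) for the leading 1-bit.
double: tangent at (7, 30): λ = (3·7² + 12)/(2·30) ≡ 4/29. 29⁻¹ ≡ 15 (mod 31), so λ ≡ 4·15 ≡ 29.
  x = λ² - 7 - 7 = 841 - 14 ≡ 21; y = λ·(7 - 21) - 30 ≡ 29. → (21, 29)
double: tangent at (21, 29): λ = (3·21² + 12)/(2·29) ≡ 2/27. 27⁻¹ ≡ 23 (mod 31) since 27·23 = 621 ≡ 1, so λ ≡ 2·23 ≡ 15.
  x = λ² - 21 - 21 = 225 - 42 ≡ 28; y = λ·(21 - 28) - 29 ≡ 21. → (28, 21)
4G = (28, 21).
Next 2H:
Repeated addition: build up to 2H.
2H: tangent at (11, 18): λ = (3·11² + 12)/(2·18) ≡ 3/5. 5⁻¹ ≡ 25 (mod 31), so λ ≡ 3·25 ≡ 13.
  x = λ² - 11 - 11 = 169 - 22 ≡ 23; y = λ·(11 - 23) - 18 ≡ 12. → (23, 12)
2H = (23, 12).
Finally 4G + 2H:
(28, 21) + (23, 12). λ = (12 - 21)/(23 - 28) ≡ 22/26 mod 31. 26⁻¹ ≡ 6 (mod 31), so λ ≡ 8.
  x = λ² - 28 - 23 = 64 - 51 ≡ 13; y = λ·(28 - 13) - 21 ≡ 6. → (13, 6)

(13, 6)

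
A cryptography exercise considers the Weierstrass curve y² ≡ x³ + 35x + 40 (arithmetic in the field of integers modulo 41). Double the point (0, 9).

(32, 29)

tangent at (0, 9): λ = (3·0² + 35)/(2·9) ≡ 35/18. 18⁻¹ ≡ 16 (mod 41) since 18·16 = 288 ≡ 1, so λ ≡ 35·16 ≡ 27.
  x = λ² - 0 - 0 = 729 - 0 ≡ 32; y = λ·(0 - 32) - 9 ≡ 29. → (32, 29)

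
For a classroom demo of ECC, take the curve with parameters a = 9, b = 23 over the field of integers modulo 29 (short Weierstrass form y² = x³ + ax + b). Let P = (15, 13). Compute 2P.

(15, 16)

tangent at (15, 13): λ = (3·15² + 9)/(2·13) ≡ 17/26. 26⁻¹ ≡ 19 (mod 29) since 26·19 = 494 ≡ 1, so λ ≡ 17·19 ≡ 4.
  x = λ² - 15 - 15 = 16 - 30 ≡ 15; y = λ·(15 - 15) - 13 ≡ 16. → (15, 16)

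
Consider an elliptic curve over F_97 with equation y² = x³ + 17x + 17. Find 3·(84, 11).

(5, 18)

Write P = (84, 11).
Repeated addition: build up to 3P.
2P: tangent at (84, 11): λ = (3·84² + 17)/(2·11) ≡ 39/22. 22⁻¹ ≡ 75 (mod 97), so λ ≡ 39·75 ≡ 15.
  x = λ² - 84 - 84 = 225 - 168 ≡ 57; y = λ·(84 - 57) - 11 ≡ 6. → (57, 6)
3P: (57, 6) + (84, 11). λ = (11 - 6)/(84 - 57) ≡ 5/27 mod 97. 27⁻¹ ≡ 18 (mod 97), so λ ≡ 90.
  x = λ² - 57 - 84 = 8100 - 141 ≡ 5; y = λ·(57 - 5) - 6 ≡ 18. → (5, 18)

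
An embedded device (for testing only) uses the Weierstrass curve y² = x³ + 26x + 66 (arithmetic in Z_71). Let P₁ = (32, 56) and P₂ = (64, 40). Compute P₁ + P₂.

(64, 31)

(32, 56) + (64, 40). λ = (40 - 56)/(64 - 32) ≡ 55/32 mod 71. 32⁻¹ ≡ 20 (mod 71) since 32·20 = 640 ≡ 1, so λ ≡ 35.
  x = λ² - 32 - 64 = 1225 - 96 ≡ 64; y = λ·(32 - 64) - 56 ≡ 31. → (64, 31)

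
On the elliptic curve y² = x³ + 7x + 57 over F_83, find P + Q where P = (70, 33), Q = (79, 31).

(70, 33) + (79, 31). λ = (31 - 33)/(79 - 70) ≡ 81/9 mod 83. 9⁻¹ ≡ 37 (mod 83) since 9·37 = 333 ≡ 1, so λ ≡ 9.
  x = λ² - 70 - 79 = 81 - 149 ≡ 15; y = λ·(70 - 15) - 33 ≡ 47. → (15, 47)

(15, 47)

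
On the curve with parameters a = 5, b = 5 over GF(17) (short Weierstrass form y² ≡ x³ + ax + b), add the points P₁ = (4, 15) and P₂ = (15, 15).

(4, 15) + (15, 15). λ = (15 - 15)/(15 - 4) ≡ 0/11 mod 17. 11⁻¹ ≡ 14 (mod 17), so λ ≡ 0.
  x = λ² - 4 - 15 = 0 - 19 ≡ 15; y = λ·(4 - 15) - 15 ≡ 2. → (15, 2)

(15, 2)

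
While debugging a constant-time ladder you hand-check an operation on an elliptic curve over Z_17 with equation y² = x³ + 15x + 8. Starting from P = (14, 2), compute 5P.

Repeated addition: build up to 5P.
2P: tangent at (14, 2): λ = (3·14² + 15)/(2·2) ≡ 8/4. 4⁻¹ ≡ 13 (mod 17) since 4·13 = 52 ≡ 1, so λ ≡ 8·13 ≡ 2.
  x = λ² - 14 - 14 = 4 - 28 ≡ 10; y = λ·(14 - 10) - 2 ≡ 6. → (10, 6)
3P: (10, 6) + (14, 2). λ = (2 - 6)/(14 - 10) ≡ 13/4 mod 17. 4⁻¹ ≡ 13 (mod 17), so λ ≡ 16.
  x = λ² - 10 - 14 = 256 - 24 ≡ 11; y = λ·(10 - 11) - 6 ≡ 12. → (11, 12)
4P: (11, 12) + (14, 2). λ = (2 - 12)/(14 - 11) ≡ 7/3 mod 17. 3⁻¹ ≡ 6 (mod 17), so λ ≡ 8.
  x = λ² - 11 - 14 = 64 - 25 ≡ 5; y = λ·(11 - 5) - 12 ≡ 2. → (5, 2)
5P: (5, 2) + (14, 2). λ = (2 - 2)/(14 - 5) ≡ 0/9 mod 17. 9⁻¹ ≡ 2 (mod 17), so λ ≡ 0.
  x = λ² - 5 - 14 = 0 - 19 ≡ 15; y = λ·(5 - 15) - 2 ≡ 15. → (15, 15)

(15, 15)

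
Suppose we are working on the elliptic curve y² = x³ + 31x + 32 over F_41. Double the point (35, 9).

tangent at (35, 9): λ = (3·35² + 31)/(2·9) ≡ 16/18. 18⁻¹ ≡ 16 (mod 41) since 18·16 = 288 ≡ 1, so λ ≡ 16·16 ≡ 10.
  x = λ² - 35 - 35 = 100 - 70 ≡ 30; y = λ·(35 - 30) - 9 ≡ 0. → (30, 0)

(30, 0)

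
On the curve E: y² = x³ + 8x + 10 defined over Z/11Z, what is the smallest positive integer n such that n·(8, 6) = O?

7

2P: tangent at (8, 6): λ = (3·8² + 8)/(2·6) ≡ 2/1. 1⁻¹ ≡ 1 (mod 11) since 1·1 = 1 ≡ 1, so λ ≡ 2·1 ≡ 2.
  x = λ² - 8 - 8 = 4 - 16 ≡ 10; y = λ·(8 - 10) - 6 ≡ 1. → (10, 1)
3P: (10, 1) + (8, 6). λ = (6 - 1)/(8 - 10) ≡ 5/9 mod 11. 9⁻¹ ≡ 5 (mod 11), so λ ≡ 3.
  x = λ² - 10 - 8 = 9 - 18 ≡ 2; y = λ·(10 - 2) - 1 ≡ 1. → (2, 1)
4P: (2, 1) + (8, 6). λ = (6 - 1)/(8 - 2) ≡ 5/6 mod 11. 6⁻¹ ≡ 2 (mod 11), so λ ≡ 10.
  x = λ² - 2 - 8 = 100 - 10 ≡ 2; y = λ·(2 - 2) - 1 ≡ 10. → (2, 10)
5P: (2, 10) + (8, 6). λ = (6 - 10)/(8 - 2) ≡ 7/6 mod 11. 6⁻¹ ≡ 2 (mod 11), so λ ≡ 3.
  x = λ² - 2 - 8 = 9 - 10 ≡ 10; y = λ·(2 - 10) - 10 ≡ 10. → (10, 10)
6P: (10, 10) + (8, 6). λ = (6 - 10)/(8 - 10) ≡ 7/9 mod 11. 9⁻¹ ≡ 5 (mod 11), so λ ≡ 2.
  x = λ² - 10 - 8 = 4 - 18 ≡ 8; y = λ·(10 - 8) - 10 ≡ 5. → (8, 5)
7P: (8, 5) + (8, 6): same x and y₁ ≡ -y₂, so the sum is O.
7P = O, so the order is 7.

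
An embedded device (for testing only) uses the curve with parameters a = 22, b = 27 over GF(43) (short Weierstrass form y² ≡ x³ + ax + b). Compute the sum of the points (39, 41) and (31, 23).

(39, 41) + (31, 23). λ = (23 - 41)/(31 - 39) ≡ 25/35 mod 43. 35⁻¹ ≡ 16 (mod 43), so λ ≡ 13.
  x = λ² - 39 - 31 = 169 - 70 ≡ 13; y = λ·(39 - 13) - 41 ≡ 39. → (13, 39)

(13, 39)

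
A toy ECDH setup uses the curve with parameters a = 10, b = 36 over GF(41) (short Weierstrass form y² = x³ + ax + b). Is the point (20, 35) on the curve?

y² = 35² ≡ 36; x³ + 10x + 36 = 8236 ≡ 36 (mod 41). 36 = 36.

yes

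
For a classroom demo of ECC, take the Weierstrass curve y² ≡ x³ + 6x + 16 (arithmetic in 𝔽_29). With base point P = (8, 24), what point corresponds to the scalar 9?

(8, 24)

Double-and-add on 9 = (1001)₂. Start with P = (8, 24) for the leading 1-bit.
double: tangent at (8, 24): λ = (3·8² + 6)/(2·24) ≡ 24/19. 19⁻¹ ≡ 26 (mod 29), so λ ≡ 24·26 ≡ 15.
  x = λ² - 8 - 8 = 225 - 16 ≡ 6; y = λ·(8 - 6) - 24 ≡ 6. → (6, 6)
double: tangent at (6, 6): λ = (3·6² + 6)/(2·6) ≡ 27/12. 12⁻¹ ≡ 17 (mod 29) since 12·17 = 204 ≡ 1, so λ ≡ 27·17 ≡ 24.
  x = λ² - 6 - 6 = 576 - 12 ≡ 13; y = λ·(6 - 13) - 6 ≡ 0. → (13, 0)
double: (13, 0) + (13, 0): same x and y₁ ≡ -y₂, so the sum is O.
add P: O + (8, 24) = (8, 24) (identity).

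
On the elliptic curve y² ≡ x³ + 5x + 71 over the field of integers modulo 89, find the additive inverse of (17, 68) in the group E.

(17, 21)

-(17, 68) = (17, -68 mod 89) = (17, 21).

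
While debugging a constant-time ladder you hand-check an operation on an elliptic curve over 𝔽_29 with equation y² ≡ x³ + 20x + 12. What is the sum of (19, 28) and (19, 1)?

O

The two points share x = 19 and their y-coordinates satisfy 28 + 1 ≡ 0 (mod 29), so they are inverses. Their sum is O.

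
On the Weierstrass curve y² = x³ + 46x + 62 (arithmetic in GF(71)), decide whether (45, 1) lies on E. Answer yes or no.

no

y² = 1² ≡ 1; x³ + 46x + 62 = 93257 ≡ 34 (mod 71). 1 ≠ 34.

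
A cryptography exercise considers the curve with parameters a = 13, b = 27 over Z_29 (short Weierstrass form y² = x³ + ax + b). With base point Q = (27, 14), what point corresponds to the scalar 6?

Repeated addition: build up to 6Q.
2Q: tangent at (27, 14): λ = (3·27² + 13)/(2·14) ≡ 25/28. 28⁻¹ ≡ 28 (mod 29) since 28·28 = 784 ≡ 1, so λ ≡ 25·28 ≡ 4.
  x = λ² - 27 - 27 = 16 - 54 ≡ 20; y = λ·(27 - 20) - 14 ≡ 14. → (20, 14)
3Q: (20, 14) + (27, 14). λ = (14 - 14)/(27 - 20) ≡ 0/7 mod 29. 7⁻¹ ≡ 25 (mod 29), so λ ≡ 0.
  x = λ² - 20 - 27 = 0 - 47 ≡ 11; y = λ·(20 - 11) - 14 ≡ 15. → (11, 15)
4Q: (11, 15) + (27, 14). λ = (14 - 15)/(27 - 11) ≡ 28/16 mod 29. 16⁻¹ ≡ 20 (mod 29) since 16·20 = 320 ≡ 1, so λ ≡ 9.
  x = λ² - 11 - 27 = 81 - 38 ≡ 14; y = λ·(11 - 14) - 15 ≡ 16. → (14, 16)
5Q: (14, 16) + (27, 14). λ = (14 - 16)/(27 - 14) ≡ 27/13 mod 29. 13⁻¹ ≡ 9 (mod 29) since 13·9 = 117 ≡ 1, so λ ≡ 11.
  x = λ² - 14 - 27 = 121 - 41 ≡ 22; y = λ·(14 - 22) - 16 ≡ 12. → (22, 12)
6Q: (22, 12) + (27, 14). λ = (14 - 12)/(27 - 22) ≡ 2/5 mod 29. 5⁻¹ ≡ 6 (mod 29) since 5·6 = 30 ≡ 1, so λ ≡ 12.
  x = λ² - 22 - 27 = 144 - 49 ≡ 8; y = λ·(22 - 8) - 12 ≡ 11. → (8, 11)

(8, 11)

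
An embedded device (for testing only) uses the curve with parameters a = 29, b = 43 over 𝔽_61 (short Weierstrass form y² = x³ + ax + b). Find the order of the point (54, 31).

5

2P: tangent at (54, 31): λ = (3·54² + 29)/(2·31) ≡ 54/1. 1⁻¹ ≡ 1 (mod 61), so λ ≡ 54·1 ≡ 54.
  x = λ² - 54 - 54 = 2916 - 108 ≡ 2; y = λ·(54 - 2) - 31 ≡ 32. → (2, 32)
3P: (2, 32) + (54, 31). λ = (31 - 32)/(54 - 2) ≡ 60/52 mod 61. 52⁻¹ ≡ 27 (mod 61), so λ ≡ 34.
  x = λ² - 2 - 54 = 1156 - 56 ≡ 2; y = λ·(2 - 2) - 32 ≡ 29. → (2, 29)
4P: (2, 29) + (54, 31). λ = (31 - 29)/(54 - 2) ≡ 2/52 mod 61. 52⁻¹ ≡ 27 (mod 61), so λ ≡ 54.
  x = λ² - 2 - 54 = 2916 - 56 ≡ 54; y = λ·(2 - 54) - 29 ≡ 30. → (54, 30)
5P: (54, 30) + (54, 31): same x and y₁ ≡ -y₂, so the sum is the point at infinity.
5P = the point at infinity, so the order is 5.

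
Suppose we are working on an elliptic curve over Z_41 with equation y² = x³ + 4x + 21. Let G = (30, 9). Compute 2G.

tangent at (30, 9): λ = (3·30² + 4)/(2·9) ≡ 39/18. 18⁻¹ ≡ 16 (mod 41), so λ ≡ 39·16 ≡ 9.
  x = λ² - 30 - 30 = 81 - 60 ≡ 21; y = λ·(30 - 21) - 9 ≡ 31. → (21, 31)

(21, 31)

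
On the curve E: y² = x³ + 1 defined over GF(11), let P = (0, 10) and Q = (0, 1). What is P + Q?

O

The two points share x = 0 and their y-coordinates satisfy 10 + 1 ≡ 0 (mod 11), so they are inverses. Their sum is the point at infinity.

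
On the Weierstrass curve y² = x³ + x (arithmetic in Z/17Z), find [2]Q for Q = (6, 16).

tangent at (6, 16): λ = (3·6² + 1)/(2·16) ≡ 7/15. 15⁻¹ ≡ 8 (mod 17) since 15·8 = 120 ≡ 1, so λ ≡ 7·8 ≡ 5.
  x = λ² - 6 - 6 = 25 - 12 ≡ 13; y = λ·(6 - 13) - 16 ≡ 0. → (13, 0)

(13, 0)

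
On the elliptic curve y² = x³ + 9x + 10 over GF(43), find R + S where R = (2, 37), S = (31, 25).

(16, 37)

(2, 37) + (31, 25). λ = (25 - 37)/(31 - 2) ≡ 31/29 mod 43. 29⁻¹ ≡ 3 (mod 43) since 29·3 = 87 ≡ 1, so λ ≡ 7.
  x = λ² - 2 - 31 = 49 - 33 ≡ 16; y = λ·(2 - 16) - 37 ≡ 37. → (16, 37)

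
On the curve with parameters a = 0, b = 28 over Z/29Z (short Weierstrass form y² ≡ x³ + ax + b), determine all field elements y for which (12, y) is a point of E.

4, 25

x³ + 0x + 28 = 1756 ≡ 16 (mod 29).
Square roots of 16 mod 29: 4 and 25 (since 4² = 16 ≡ 16).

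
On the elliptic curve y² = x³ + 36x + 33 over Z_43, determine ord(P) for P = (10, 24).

2P: tangent at (10, 24): λ = (3·10² + 36)/(2·24) ≡ 35/5. 5⁻¹ ≡ 26 (mod 43), so λ ≡ 35·26 ≡ 7.
  x = λ² - 10 - 10 = 49 - 20 ≡ 29; y = λ·(10 - 29) - 24 ≡ 15. → (29, 15)
3P: (29, 15) + (10, 24). λ = (24 - 15)/(10 - 29) ≡ 9/24 mod 43. 24⁻¹ ≡ 9 (mod 43) since 24·9 = 216 ≡ 1, so λ ≡ 38.
  x = λ² - 29 - 10 = 1444 - 39 ≡ 29; y = λ·(29 - 29) - 15 ≡ 28. → (29, 28)
4P: (29, 28) + (10, 24). λ = (24 - 28)/(10 - 29) ≡ 39/24 mod 43. 24⁻¹ ≡ 9 (mod 43), so λ ≡ 7.
  x = λ² - 29 - 10 = 49 - 39 ≡ 10; y = λ·(29 - 10) - 28 ≡ 19. → (10, 19)
5P: (10, 19) + (10, 24): same x and y₁ ≡ -y₂, so the sum is O.
5P = O, so the order is 5.

5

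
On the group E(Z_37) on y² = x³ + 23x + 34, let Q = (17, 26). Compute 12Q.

(0, 21)

Repeated addition: build up to 12Q.
2Q: tangent at (17, 26): λ = (3·17² + 23)/(2·26) ≡ 2/15. 15⁻¹ ≡ 5 (mod 37) since 15·5 = 75 ≡ 1, so λ ≡ 2·5 ≡ 10.
  x = λ² - 17 - 17 = 100 - 34 ≡ 29; y = λ·(17 - 29) - 26 ≡ 2. → (29, 2)
3Q: (29, 2) + (17, 26). λ = (26 - 2)/(17 - 29) ≡ 24/25 mod 37. 25⁻¹ ≡ 3 (mod 37) since 25·3 = 75 ≡ 1, so λ ≡ 35.
  x = λ² - 29 - 17 = 1225 - 46 ≡ 32; y = λ·(29 - 32) - 2 ≡ 4. → (32, 4)
4Q: (32, 4) + (17, 26). λ = (26 - 4)/(17 - 32) ≡ 22/22 mod 37. 22⁻¹ ≡ 32 (mod 37) since 22·32 = 704 ≡ 1, so λ ≡ 1.
  x = λ² - 32 - 17 = 1 - 49 ≡ 26; y = λ·(32 - 26) - 4 ≡ 2. → (26, 2)
5Q: (26, 2) + (17, 26). λ = (26 - 2)/(17 - 26) ≡ 24/28 mod 37. 28⁻¹ ≡ 4 (mod 37), so λ ≡ 22.
  x = λ² - 26 - 17 = 484 - 43 ≡ 34; y = λ·(26 - 34) - 2 ≡ 7. → (34, 7)
6Q: (34, 7) + (17, 26). λ = (26 - 7)/(17 - 34) ≡ 19/20 mod 37. 20⁻¹ ≡ 13 (mod 37), so λ ≡ 25.
  x = λ² - 34 - 17 = 625 - 51 ≡ 19; y = λ·(34 - 19) - 7 ≡ 35. → (19, 35)
7Q: (19, 35) + (17, 26). λ = (26 - 35)/(17 - 19) ≡ 28/35 mod 37. 35⁻¹ ≡ 18 (mod 37) since 35·18 = 630 ≡ 1, so λ ≡ 23.
  x = λ² - 19 - 17 = 529 - 36 ≡ 12; y = λ·(19 - 12) - 35 ≡ 15. → (12, 15)
8Q: (12, 15) + (17, 26). λ = (26 - 15)/(17 - 12) ≡ 11/5 mod 37. 5⁻¹ ≡ 15 (mod 37), so λ ≡ 17.
  x = λ² - 12 - 17 = 289 - 29 ≡ 1; y = λ·(12 - 1) - 15 ≡ 24. → (1, 24)
9Q: (1, 24) + (17, 26). λ = (26 - 24)/(17 - 1) ≡ 2/16 mod 37. 16⁻¹ ≡ 7 (mod 37), so λ ≡ 14.
  x = λ² - 1 - 17 = 196 - 18 ≡ 30; y = λ·(1 - 30) - 24 ≡ 14. → (30, 14)
10Q: (30, 14) + (17, 26). λ = (26 - 14)/(17 - 30) ≡ 12/24 mod 37. 24⁻¹ ≡ 17 (mod 37) since 24·17 = 408 ≡ 1, so λ ≡ 19.
  x = λ² - 30 - 17 = 361 - 47 ≡ 18; y = λ·(30 - 18) - 14 ≡ 29. → (18, 29)
11Q: (18, 29) + (17, 26). λ = (26 - 29)/(17 - 18) ≡ 34/36 mod 37. 36⁻¹ ≡ 36 (mod 37), so λ ≡ 3.
  x = λ² - 18 - 17 = 9 - 35 ≡ 11; y = λ·(18 - 11) - 29 ≡ 29. → (11, 29)
12Q: (11, 29) + (17, 26). λ = (26 - 29)/(17 - 11) ≡ 34/6 mod 37. 6⁻¹ ≡ 31 (mod 37) since 6·31 = 186 ≡ 1, so λ ≡ 18.
  x = λ² - 11 - 17 = 324 - 28 ≡ 0; y = λ·(11 - 0) - 29 ≡ 21. → (0, 21)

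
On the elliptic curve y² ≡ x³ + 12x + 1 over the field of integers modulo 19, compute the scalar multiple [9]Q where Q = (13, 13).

(3, 11)

Double-and-add on 9 = (1001)₂. Start with Q = (13, 13) for the leading 1-bit.
double: tangent at (13, 13): λ = (3·13² + 12)/(2·13) ≡ 6/7. 7⁻¹ ≡ 11 (mod 19), so λ ≡ 6·11 ≡ 9.
  x = λ² - 13 - 13 = 81 - 26 ≡ 17; y = λ·(13 - 17) - 13 ≡ 8. → (17, 8)
double: tangent at (17, 8): λ = (3·17² + 12)/(2·8) ≡ 5/16. 16⁻¹ ≡ 6 (mod 19) since 16·6 = 96 ≡ 1, so λ ≡ 5·6 ≡ 11.
  x = λ² - 17 - 17 = 121 - 34 ≡ 11; y = λ·(17 - 11) - 8 ≡ 1. → (11, 1)
double: tangent at (11, 1): λ = (3·11² + 12)/(2·1) ≡ 14/2. 2⁻¹ ≡ 10 (mod 19), so λ ≡ 14·10 ≡ 7.
  x = λ² - 11 - 11 = 49 - 22 ≡ 8; y = λ·(11 - 8) - 1 ≡ 1. → (8, 1)
add Q: (8, 1) + (13, 13). λ = (13 - 1)/(13 - 8) ≡ 12/5 mod 19. 5⁻¹ ≡ 4 (mod 19) since 5·4 = 20 ≡ 1, so λ ≡ 10.
  x = λ² - 8 - 13 = 100 - 21 ≡ 3; y = λ·(8 - 3) - 1 ≡ 11. → (3, 11)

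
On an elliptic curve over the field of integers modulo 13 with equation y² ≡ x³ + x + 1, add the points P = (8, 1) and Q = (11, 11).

(8, 1) + (11, 11). λ = (11 - 1)/(11 - 8) ≡ 10/3 mod 13. 3⁻¹ ≡ 9 (mod 13), so λ ≡ 12.
  x = λ² - 8 - 11 = 144 - 19 ≡ 8; y = λ·(8 - 8) - 1 ≡ 12. → (8, 12)

(8, 12)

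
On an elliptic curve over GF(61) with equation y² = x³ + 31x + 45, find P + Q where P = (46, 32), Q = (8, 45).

(26, 35)

(46, 32) + (8, 45). λ = (45 - 32)/(8 - 46) ≡ 13/23 mod 61. 23⁻¹ ≡ 8 (mod 61) since 23·8 = 184 ≡ 1, so λ ≡ 43.
  x = λ² - 46 - 8 = 1849 - 54 ≡ 26; y = λ·(46 - 26) - 32 ≡ 35. → (26, 35)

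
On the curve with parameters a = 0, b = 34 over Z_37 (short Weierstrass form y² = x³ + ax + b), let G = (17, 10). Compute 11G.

Double-and-add on 11 = (1011)₂. Start with G = (17, 10) for the leading 1-bit.
double: tangent at (17, 10): λ = (3·17² + 0)/(2·10) ≡ 16/20. 20⁻¹ ≡ 13 (mod 37), so λ ≡ 16·13 ≡ 23.
  x = λ² - 17 - 17 = 529 - 34 ≡ 14; y = λ·(17 - 14) - 10 ≡ 22. → (14, 22)
double: tangent at (14, 22): λ = (3·14² + 0)/(2·22) ≡ 33/7. 7⁻¹ ≡ 16 (mod 37) since 7·16 = 112 ≡ 1, so λ ≡ 33·16 ≡ 10.
  x = λ² - 14 - 14 = 100 - 28 ≡ 35; y = λ·(14 - 35) - 22 ≡ 27. → (35, 27)
add G: (35, 27) + (17, 10). λ = (10 - 27)/(17 - 35) ≡ 20/19 mod 37. 19⁻¹ ≡ 2 (mod 37) since 19·2 = 38 ≡ 1, so λ ≡ 3.
  x = λ² - 35 - 17 = 9 - 52 ≡ 31; y = λ·(35 - 31) - 27 ≡ 22. → (31, 22)
double: tangent at (31, 22): λ = (3·31² + 0)/(2·22) ≡ 34/7. 7⁻¹ ≡ 16 (mod 37), so λ ≡ 34·16 ≡ 26.
  x = λ² - 31 - 31 = 676 - 62 ≡ 22; y = λ·(31 - 22) - 22 ≡ 27. → (22, 27)
add G: (22, 27) + (17, 10). λ = (10 - 27)/(17 - 22) ≡ 20/32 mod 37. 32⁻¹ ≡ 22 (mod 37), so λ ≡ 33.
  x = λ² - 22 - 17 = 1089 - 39 ≡ 14; y = λ·(22 - 14) - 27 ≡ 15. → (14, 15)

(14, 15)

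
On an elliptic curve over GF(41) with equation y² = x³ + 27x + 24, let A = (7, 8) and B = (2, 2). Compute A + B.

(7, 8) + (2, 2). λ = (2 - 8)/(2 - 7) ≡ 35/36 mod 41. 36⁻¹ ≡ 8 (mod 41) since 36·8 = 288 ≡ 1, so λ ≡ 34.
  x = λ² - 7 - 2 = 1156 - 9 ≡ 40; y = λ·(7 - 40) - 8 ≡ 18. → (40, 18)

(40, 18)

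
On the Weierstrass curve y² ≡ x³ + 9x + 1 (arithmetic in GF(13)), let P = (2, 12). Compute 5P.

(10, 5)

Double-and-add on 5 = (101)₂. Start with P = (2, 12) for the leading 1-bit.
double: tangent at (2, 12): λ = (3·2² + 9)/(2·12) ≡ 8/11. 11⁻¹ ≡ 6 (mod 13), so λ ≡ 8·6 ≡ 9.
  x = λ² - 2 - 2 = 81 - 4 ≡ 12; y = λ·(2 - 12) - 12 ≡ 2. → (12, 2)
double: tangent at (12, 2): λ = (3·12² + 9)/(2·2) ≡ 12/4. 4⁻¹ ≡ 10 (mod 13) since 4·10 = 40 ≡ 1, so λ ≡ 12·10 ≡ 3.
  x = λ² - 12 - 12 = 9 - 24 ≡ 11; y = λ·(12 - 11) - 2 ≡ 1. → (11, 1)
add P: (11, 1) + (2, 12). λ = (12 - 1)/(2 - 11) ≡ 11/4 mod 13. 4⁻¹ ≡ 10 (mod 13), so λ ≡ 6.
  x = λ² - 11 - 2 = 36 - 13 ≡ 10; y = λ·(11 - 10) - 1 ≡ 5. → (10, 5)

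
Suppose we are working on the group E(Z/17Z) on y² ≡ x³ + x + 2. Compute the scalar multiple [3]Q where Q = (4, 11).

(10, 14)

Repeated addition: build up to 3Q.
2Q: tangent at (4, 11): λ = (3·4² + 1)/(2·11) ≡ 15/5. 5⁻¹ ≡ 7 (mod 17) since 5·7 = 35 ≡ 1, so λ ≡ 15·7 ≡ 3.
  x = λ² - 4 - 4 = 9 - 8 ≡ 1; y = λ·(4 - 1) - 11 ≡ 15. → (1, 15)
3Q: (1, 15) + (4, 11). λ = (11 - 15)/(4 - 1) ≡ 13/3 mod 17. 3⁻¹ ≡ 6 (mod 17), so λ ≡ 10.
  x = λ² - 1 - 4 = 100 - 5 ≡ 10; y = λ·(1 - 10) - 15 ≡ 14. → (10, 14)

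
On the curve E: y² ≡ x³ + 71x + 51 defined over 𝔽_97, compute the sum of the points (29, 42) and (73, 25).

(44, 63)

(29, 42) + (73, 25). λ = (25 - 42)/(73 - 29) ≡ 80/44 mod 97. 44⁻¹ ≡ 86 (mod 97) since 44·86 = 3784 ≡ 1, so λ ≡ 90.
  x = λ² - 29 - 73 = 8100 - 102 ≡ 44; y = λ·(29 - 44) - 42 ≡ 63. → (44, 63)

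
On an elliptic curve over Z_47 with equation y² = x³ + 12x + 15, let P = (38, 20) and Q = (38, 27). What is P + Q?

O

The two points share x = 38 and their y-coordinates satisfy 20 + 27 ≡ 0 (mod 47), so they are inverses. Their sum is O.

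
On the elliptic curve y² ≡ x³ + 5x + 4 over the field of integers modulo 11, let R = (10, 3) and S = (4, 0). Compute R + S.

(10, 3) + (4, 0). λ = (0 - 3)/(4 - 10) ≡ 8/5 mod 11. 5⁻¹ ≡ 9 (mod 11), so λ ≡ 6.
  x = λ² - 10 - 4 = 36 - 14 ≡ 0; y = λ·(10 - 0) - 3 ≡ 2. → (0, 2)

(0, 2)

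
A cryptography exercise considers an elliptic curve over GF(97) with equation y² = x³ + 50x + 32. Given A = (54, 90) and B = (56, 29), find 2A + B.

(72, 36)

First 2A:
Repeated addition: build up to 2A.
2A: tangent at (54, 90): λ = (3·54² + 50)/(2·90) ≡ 68/83. 83⁻¹ ≡ 90 (mod 97), so λ ≡ 68·90 ≡ 9.
  x = λ² - 54 - 54 = 81 - 108 ≡ 70; y = λ·(54 - 70) - 90 ≡ 57. → (70, 57)
2A = (70, 57).
Finally 2A + B:
(70, 57) + (56, 29). λ = (29 - 57)/(56 - 70) ≡ 69/83 mod 97. 83⁻¹ ≡ 90 (mod 97), so λ ≡ 2.
  x = λ² - 70 - 56 = 4 - 126 ≡ 72; y = λ·(70 - 72) - 57 ≡ 36. → (72, 36)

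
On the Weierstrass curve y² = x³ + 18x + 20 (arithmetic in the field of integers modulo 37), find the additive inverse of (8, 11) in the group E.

(8, 26)

-(8, 11) = (8, -11 mod 37) = (8, 26).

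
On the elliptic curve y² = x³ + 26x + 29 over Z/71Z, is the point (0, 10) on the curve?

y² = 10² ≡ 29; x³ + 26x + 29 = 29 ≡ 29 (mod 71). 29 = 29.

yes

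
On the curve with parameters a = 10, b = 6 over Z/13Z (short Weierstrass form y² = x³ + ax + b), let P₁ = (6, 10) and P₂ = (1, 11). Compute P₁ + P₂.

(5, 8)

(6, 10) + (1, 11). λ = (11 - 10)/(1 - 6) ≡ 1/8 mod 13. 8⁻¹ ≡ 5 (mod 13), so λ ≡ 5.
  x = λ² - 6 - 1 = 25 - 7 ≡ 5; y = λ·(6 - 5) - 10 ≡ 8. → (5, 8)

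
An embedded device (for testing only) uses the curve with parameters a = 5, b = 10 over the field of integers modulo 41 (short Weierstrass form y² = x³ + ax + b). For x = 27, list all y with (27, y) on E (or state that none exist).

5, 36

x³ + 5x + 10 = 19828 ≡ 25 (mod 41).
Square roots of 25 mod 41: 5 and 36 (since 5² = 25 ≡ 25).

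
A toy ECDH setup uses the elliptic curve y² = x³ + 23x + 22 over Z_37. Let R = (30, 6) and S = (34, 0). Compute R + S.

(3, 9)

(30, 6) + (34, 0). λ = (0 - 6)/(34 - 30) ≡ 31/4 mod 37. 4⁻¹ ≡ 28 (mod 37) since 4·28 = 112 ≡ 1, so λ ≡ 17.
  x = λ² - 30 - 34 = 289 - 64 ≡ 3; y = λ·(30 - 3) - 6 ≡ 9. → (3, 9)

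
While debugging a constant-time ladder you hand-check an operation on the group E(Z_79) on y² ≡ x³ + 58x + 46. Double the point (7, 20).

tangent at (7, 20): λ = (3·7² + 58)/(2·20) ≡ 47/40. 40⁻¹ ≡ 2 (mod 79) since 40·2 = 80 ≡ 1, so λ ≡ 47·2 ≡ 15.
  x = λ² - 7 - 7 = 225 - 14 ≡ 53; y = λ·(7 - 53) - 20 ≡ 1. → (53, 1)

(53, 1)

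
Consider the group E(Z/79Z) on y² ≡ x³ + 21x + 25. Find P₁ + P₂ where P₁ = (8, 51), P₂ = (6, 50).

(6, 29)

(8, 51) + (6, 50). λ = (50 - 51)/(6 - 8) ≡ 78/77 mod 79. 77⁻¹ ≡ 39 (mod 79), so λ ≡ 40.
  x = λ² - 8 - 6 = 1600 - 14 ≡ 6; y = λ·(8 - 6) - 51 ≡ 29. → (6, 29)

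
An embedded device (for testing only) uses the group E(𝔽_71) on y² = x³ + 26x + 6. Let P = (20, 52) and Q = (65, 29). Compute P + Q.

(31, 12)

(20, 52) + (65, 29). λ = (29 - 52)/(65 - 20) ≡ 48/45 mod 71. 45⁻¹ ≡ 30 (mod 71) since 45·30 = 1350 ≡ 1, so λ ≡ 20.
  x = λ² - 20 - 65 = 400 - 85 ≡ 31; y = λ·(20 - 31) - 52 ≡ 12. → (31, 12)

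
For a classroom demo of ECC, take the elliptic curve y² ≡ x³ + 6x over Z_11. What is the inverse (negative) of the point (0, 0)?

(0, 0)

-(0, 0) = (0, -0 mod 11) = (0, 0).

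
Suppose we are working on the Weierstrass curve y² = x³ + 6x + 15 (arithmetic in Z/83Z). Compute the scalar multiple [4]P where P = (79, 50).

Double-and-add on 4 = (100)₂. Start with P = (79, 50) for the leading 1-bit.
double: tangent at (79, 50): λ = (3·79² + 6)/(2·50) ≡ 54/17. 17⁻¹ ≡ 44 (mod 83), so λ ≡ 54·44 ≡ 52.
  x = λ² - 79 - 79 = 2704 - 158 ≡ 56; y = λ·(79 - 56) - 50 ≡ 67. → (56, 67)
double: tangent at (56, 67): λ = (3·56² + 6)/(2·67) ≡ 35/51. 51⁻¹ ≡ 70 (mod 83), so λ ≡ 35·70 ≡ 43.
  x = λ² - 56 - 56 = 1849 - 112 ≡ 77; y = λ·(56 - 77) - 67 ≡ 26. → (77, 26)

(77, 26)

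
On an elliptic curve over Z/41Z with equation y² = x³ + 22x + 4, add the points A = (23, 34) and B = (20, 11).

(23, 34) + (20, 11). λ = (11 - 34)/(20 - 23) ≡ 18/38 mod 41. 38⁻¹ ≡ 27 (mod 41), so λ ≡ 35.
  x = λ² - 23 - 20 = 1225 - 43 ≡ 34; y = λ·(23 - 34) - 34 ≡ 32. → (34, 32)

(34, 32)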